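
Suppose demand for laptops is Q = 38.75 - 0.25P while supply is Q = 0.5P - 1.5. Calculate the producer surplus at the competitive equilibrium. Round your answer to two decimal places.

Rewriting demand in inverse form: P = 155 - 4Q.
Rewriting supply in inverse form: P = 3 + 2Q.
Set 155 - 4Q = 3 + 2Q, which gives 152 = 6Q, so Q* = 25.3333 and P* = 155 - 4(25.3333) = 53.6667.
PS is the area between P* and the supply curve from 0 to Q*: (1/2)(25.3333)(50.6667) = 641.7778.

641.78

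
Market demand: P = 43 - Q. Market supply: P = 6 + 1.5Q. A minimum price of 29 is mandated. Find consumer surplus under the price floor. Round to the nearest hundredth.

Without the control, 43 - Q = 6 + 1.5Q so Q* = 14.8 and P* = 28.2.
At the floor price 29, quantity demanded is (43 - 29)/1 = 14; demand is the short side, so Q = 14 trades at P = 29.
CS is the triangle under demand above 29: (1/2)(14)(43 - 29) = 98.

98.00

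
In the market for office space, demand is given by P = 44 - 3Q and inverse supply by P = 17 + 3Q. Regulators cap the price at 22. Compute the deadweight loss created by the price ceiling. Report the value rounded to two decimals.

24.08

Without the control, 44 - 3Q = 17 + 3Q so Q* = 4.5 and P* = 30.5.
At the ceiling price 22, quantity supplied is (22 - 17)/3 = 1.6667; supply is the short side, so Q = 1.6667 trades at P = 22.
At Q = 1.6667 the demand price is 39 and the supply price is 22. Deadweight loss is the triangle between the curves from 1.6667 to 4.5: (1/2)(39 - 22)(4.5 - 1.6667) = 24.0833.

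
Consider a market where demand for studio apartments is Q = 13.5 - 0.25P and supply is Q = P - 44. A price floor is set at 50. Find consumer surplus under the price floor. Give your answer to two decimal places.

Rewriting demand in inverse form: P = 54 - 4Q.
Rewriting supply in inverse form: P = 44 + Q.
Without the control, 54 - 4Q = 44 + Q so Q* = 2 and P* = 46.
At P = 50, buyers demand (54 - 50)/4 = 1 while sellers would supply more, so the quantity traded is 1 at price 50.
CS is the triangle under demand above 50: (1/2)(1)(54 - 50) = 2.

2.00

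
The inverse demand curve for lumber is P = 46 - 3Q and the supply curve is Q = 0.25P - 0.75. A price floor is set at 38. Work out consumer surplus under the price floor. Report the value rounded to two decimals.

10.67

Rewriting supply in inverse form: P = 3 + 4Q.
Without the control, 46 - 3Q = 3 + 4Q so Q* = 6.1429 and P* = 27.5714.
At the floor price 38, quantity demanded is (46 - 38)/3 = 2.6667; demand is the short side, so Q = 2.6667 trades at P = 38.
CS is the triangle under demand above 38: (1/2)(2.6667)(46 - 38) = 10.6667.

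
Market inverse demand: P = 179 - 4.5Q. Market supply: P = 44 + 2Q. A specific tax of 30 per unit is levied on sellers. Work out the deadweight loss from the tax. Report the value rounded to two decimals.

69.23

Pre-tax equilibrium: 179 - 4.5Q = 44 + 2Q gives Q* = 20.7692, P* = 85.5385.
With the tax, sellers need 30 more per unit: 179 - 4.5Q = 44 + 2Q + 30, so Q_t = 16.1538. Buyers pay P_b = 106.3077; sellers receive P_s = P_b - 30 = 76.3077.
The welfare triangle lost has base Q* - Q_t = 4.6154 and height t = 30, so DWL = (1/2)(4.6154)(30) = 69.2308.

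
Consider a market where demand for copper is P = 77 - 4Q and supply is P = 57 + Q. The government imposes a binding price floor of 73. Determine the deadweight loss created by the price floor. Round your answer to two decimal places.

Without the control, 77 - 4Q = 57 + Q so Q* = 4 and P* = 61.
At the floor price 73, quantity demanded is (77 - 73)/4 = 1; demand is the short side, so Q = 1 trades at P = 73.
The lost-trades triangle has base Q* - 1 = 3 and height equal to the gap between the curves at Q = 1, which is 73 - 58 = 15. DWL = (1/2)(3)(15) = 22.5.

22.50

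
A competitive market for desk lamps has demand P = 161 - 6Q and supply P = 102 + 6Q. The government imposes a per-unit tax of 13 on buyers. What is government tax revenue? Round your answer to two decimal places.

49.83

Without the tax, 161 - 6Q = 102 + 6Q so Q* = 4.9167 and P* = 131.5.
With the tax, buyers' net willingness to pay falls by 13: (161 - 13) - 6Q = 102 + 6Q, so Q_t = 3.8333. Buyers pay P_b = 138; sellers receive P_s = P_b - 13 = 125.
Revenue is the tax times quantity traded: 13 x 3.8333 = 49.8333.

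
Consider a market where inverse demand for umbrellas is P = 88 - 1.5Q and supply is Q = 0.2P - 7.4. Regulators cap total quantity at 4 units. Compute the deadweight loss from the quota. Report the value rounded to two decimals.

Rewriting supply in inverse form: P = 37 + 5Q.
Unrestricted equilibrium: Q* = (88 - 37)/(1.5 + 5) = 7.8462.
At Q = 4 the demand price is 88 - 1.5(4) = 82 and the supply price is 37 + 5(4) = 57.
DWL = (1/2)(gap between curves at 4) x (Q* - 4) = (1/2)(25)(3.8462) = 48.0769.

48.08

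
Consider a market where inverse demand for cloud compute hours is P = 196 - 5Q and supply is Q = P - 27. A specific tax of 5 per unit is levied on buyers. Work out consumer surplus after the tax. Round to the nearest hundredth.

1867.78

Rewriting supply in inverse form: P = 27 + Q.
Pre-tax equilibrium: 196 - 5Q = 27 + Q gives Q* = 28.1667, P* = 55.1667.
A tax on buyers shifts demand down by 5: (196 - 5) - 5Q = 27 + Q, so Q_t = 27.3333. Buyers pay P_b = 59.3333; sellers receive P_s = P_b - 5 = 54.3333.
CS = (1/2)(Q_t)(196 - P_b) = (1/2)(27.3333)(136.6667) = 1867.7778.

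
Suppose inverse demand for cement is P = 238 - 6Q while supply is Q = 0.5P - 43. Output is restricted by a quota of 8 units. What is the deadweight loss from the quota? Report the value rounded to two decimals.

Rewriting supply in inverse form: P = 86 + 2Q.
Without the quota, 238 - 6Q = 86 + 2Q gives Q* = 19.
At Q = 8 the demand price is 238 - 6(8) = 190 and the supply price is 86 + 2(8) = 102.
DWL = (1/2)(gap between curves at 8) x (Q* - 8) = (1/2)(88)(11) = 484.

484.00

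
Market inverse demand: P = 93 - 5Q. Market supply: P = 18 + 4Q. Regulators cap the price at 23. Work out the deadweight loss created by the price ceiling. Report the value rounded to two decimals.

Without the control, 93 - 5Q = 18 + 4Q so Q* = 8.3333 and P* = 51.3333.
At the ceiling price 23, quantity supplied is (23 - 18)/4 = 1.25; supply is the short side, so Q = 1.25 trades at P = 23.
At Q = 1.25 the demand price is 86.75 and the supply price is 23. Deadweight loss is the triangle between the curves from 1.25 to 8.3333: (1/2)(86.75 - 23)(8.3333 - 1.25) = 225.7812.

225.78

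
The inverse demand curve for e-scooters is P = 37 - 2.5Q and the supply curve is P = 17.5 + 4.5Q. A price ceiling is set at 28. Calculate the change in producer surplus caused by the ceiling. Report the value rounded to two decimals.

Without the control, 37 - 2.5Q = 17.5 + 4.5Q so Q* = 2.7857 and P* = 30.0357.
At the ceiling price 28, quantity supplied is (28 - 17.5)/4.5 = 2.3333; supply is the short side, so Q = 2.3333 trades at P = 28.
PS goes from (1/2)(2.7857)(12.5357) = 17.4605 to 12.25 (computed as (28 - 17.5)(2.3333) - (1/2)(4.5)(2.3333)^2), a change of -5.2105.

-5.21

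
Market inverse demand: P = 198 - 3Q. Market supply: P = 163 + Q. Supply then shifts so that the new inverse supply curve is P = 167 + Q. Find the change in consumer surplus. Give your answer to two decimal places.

Initial equilibrium: Q_0 = 8.75, P_0 = 171.75; CS_0 = (1/2)(8.75)(26.25) = 114.8438, PS_0 = (1/2)(8.75)(8.75) = 38.2812.
New equilibrium: 198 - 3Q = 167 + Q gives Q_1 = 7.75, P_1 = 174.75; CS_1 = 90.0938, PS_1 = 30.0312.
Change in consumer surplus = 90.0938 - 114.8438 = -24.75.

-24.75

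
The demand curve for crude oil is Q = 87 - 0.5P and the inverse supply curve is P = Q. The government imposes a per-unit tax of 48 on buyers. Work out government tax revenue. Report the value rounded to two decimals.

2016.00

Rewriting demand in inverse form: P = 174 - 2Q.
Without the tax, 174 - 2Q = Q so Q* = 58 and P* = 58.
A tax on buyers shifts demand down by 48: (174 - 48) - 2Q = Q, so Q_t = 42. Buyers pay P_b = 90; sellers receive P_s = P_b - 48 = 42.
Tax revenue = t x Q_t = 48 x 42 = 2016.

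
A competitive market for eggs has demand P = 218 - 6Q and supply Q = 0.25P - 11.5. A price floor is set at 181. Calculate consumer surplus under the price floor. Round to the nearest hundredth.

114.08

Rewriting supply in inverse form: P = 46 + 4Q.
Free-market equilibrium: 218 - 6Q = 46 + 4Q gives Q* = 17.2, P* = 114.8.
At P = 181, buyers demand (218 - 181)/6 = 6.1667 while sellers would supply more, so the quantity traded is 6.1667 at price 181.
CS is the triangle under demand above 181: (1/2)(6.1667)(218 - 181) = 114.0833.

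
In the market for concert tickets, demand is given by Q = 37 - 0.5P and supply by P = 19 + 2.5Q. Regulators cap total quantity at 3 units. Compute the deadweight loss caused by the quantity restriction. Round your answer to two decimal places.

Rewriting demand in inverse form: P = 74 - 2Q.
Without the quota, 74 - 2Q = 19 + 2.5Q gives Q* = 12.2222.
At Q = 3 the demand price is 74 - 2(3) = 68 and the supply price is 19 + 2.5(3) = 26.5.
DWL = (1/2)(gap between curves at 3) x (Q* - 3) = (1/2)(41.5)(9.2222) = 191.3611.

191.36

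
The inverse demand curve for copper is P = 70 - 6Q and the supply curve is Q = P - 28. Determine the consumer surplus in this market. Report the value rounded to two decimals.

Rewriting supply in inverse form: P = 28 + Q.
Setting demand equal to supply, 42 = 7Q, so Q* = 6 and P* = 34.
Consumer surplus is the triangle under demand above P*: (1/2)(6)(70 - 34) = (1/2)(6)(36) = 108.

108.00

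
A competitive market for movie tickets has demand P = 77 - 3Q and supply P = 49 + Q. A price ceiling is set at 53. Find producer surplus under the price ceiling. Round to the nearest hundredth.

8.00

Free-market equilibrium: 77 - 3Q = 49 + Q gives Q* = 7, P* = 56.
At P = 53, sellers supply (53 - 49)/1 = 4 while buyers want more, so the quantity traded is 4 at price 53.
PS is the triangle above supply below 53: (1/2)(4)(53 - 49) = 8.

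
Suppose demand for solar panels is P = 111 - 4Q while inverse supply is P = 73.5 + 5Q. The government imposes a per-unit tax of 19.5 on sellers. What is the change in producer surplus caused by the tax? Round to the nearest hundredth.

-33.40

Without the tax, 111 - 4Q = 73.5 + 5Q so Q* = 4.1667 and P* = 94.3333.
A tax on sellers shifts supply up by 19.5: 111 - 4Q = 73.5 + 5Q + 19.5, so Q_t = 2. Buyers pay P_b = 103; sellers receive P_s = P_b - 19.5 = 83.5.
Producers lose the trapezoid between P_s and P* out to Q_t plus the triangle from Q_t to Q*: change in PS = 10 - 43.4028 = -33.4028.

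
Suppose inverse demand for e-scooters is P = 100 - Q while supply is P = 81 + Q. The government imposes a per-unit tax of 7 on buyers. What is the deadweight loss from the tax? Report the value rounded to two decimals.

12.25

Without the tax, 100 - Q = 81 + Q so Q* = 9.5 and P* = 90.5.
With the tax, buyers' net willingness to pay falls by 7: (100 - 7) - Q = 81 + Q, so Q_t = 6. Buyers pay P_b = 94; sellers receive P_s = P_b - 7 = 87.
Deadweight loss is the triangle between the curves from Q_t to Q*: (1/2)(9.5 - 6)(7) = 12.25.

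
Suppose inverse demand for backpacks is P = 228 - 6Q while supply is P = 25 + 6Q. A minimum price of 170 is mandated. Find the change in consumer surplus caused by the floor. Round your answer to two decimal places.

-578.19

Free-market equilibrium: 228 - 6Q = 25 + 6Q gives Q* = 16.9167, P* = 126.5.
At the floor price 170, quantity demanded is (228 - 170)/6 = 9.6667; demand is the short side, so Q = 9.6667 trades at P = 170.
CS goes from (1/2)(16.9167)(101.5) = 858.5208 to 280.3333 (computed as (228 - 170)(9.6667) - (1/2)(6)(9.6667)^2), a change of -578.1875.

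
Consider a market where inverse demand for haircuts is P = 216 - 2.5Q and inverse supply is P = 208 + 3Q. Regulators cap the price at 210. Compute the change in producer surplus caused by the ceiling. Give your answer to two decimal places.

Free-market equilibrium: 216 - 2.5Q = 208 + 3Q gives Q* = 1.4545, P* = 212.3636.
At P = 210, sellers supply (210 - 208)/3 = 0.6667 while buyers want more, so the quantity traded is 0.6667 at price 210.
PS goes from (1/2)(1.4545)(4.3636) = 3.1736 to 0.6667 (computed as (210 - 208)(0.6667) - (1/2)(3)(0.6667)^2), a change of -2.5069.

-2.51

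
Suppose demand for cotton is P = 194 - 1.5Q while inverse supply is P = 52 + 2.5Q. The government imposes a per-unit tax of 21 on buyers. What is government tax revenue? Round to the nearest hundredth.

Without the tax, 194 - 1.5Q = 52 + 2.5Q so Q* = 35.5 and P* = 140.75.
A tax on buyers shifts demand down by 21: (194 - 21) - 1.5Q = 52 + 2.5Q, so Q_t = 30.25. Buyers pay P_b = 148.625; sellers receive P_s = P_b - 21 = 127.625.
Revenue is the tax times quantity traded: 21 x 30.25 = 635.25.

635.25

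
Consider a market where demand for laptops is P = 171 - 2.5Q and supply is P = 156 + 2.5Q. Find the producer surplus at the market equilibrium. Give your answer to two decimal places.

Equilibrium: 171 - 2.5Q = 156 + 2.5Q, so Q* = 3 and P* = 163.5.
Producer surplus is the triangle above supply below P*: (1/2)(3)(163.5 - 156) = (1/2)(3)(7.5) = 11.25.

11.25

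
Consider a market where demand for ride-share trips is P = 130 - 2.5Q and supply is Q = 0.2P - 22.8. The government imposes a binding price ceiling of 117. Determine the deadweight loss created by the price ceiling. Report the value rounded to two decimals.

Rewriting supply in inverse form: P = 114 + 5Q.
Without the control, 130 - 2.5Q = 114 + 5Q so Q* = 2.1333 and P* = 124.6667.
At P = 117, sellers supply (117 - 114)/5 = 0.6 while buyers want more, so the quantity traded is 0.6 at price 117.
At Q = 0.6 the demand price is 128.5 and the supply price is 117. Deadweight loss is the triangle between the curves from 0.6 to 2.1333: (1/2)(128.5 - 117)(2.1333 - 0.6) = 8.8167.

8.82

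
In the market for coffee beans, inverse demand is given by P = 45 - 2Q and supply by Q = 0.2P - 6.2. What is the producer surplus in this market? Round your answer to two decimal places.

10.00

Rewriting supply in inverse form: P = 31 + 5Q.
Equilibrium: 45 - 2Q = 31 + 5Q, so Q* = 2 and P* = 41.
The supply curve's price intercept is 31, so PS = (1/2)(Q*)(P* - 31) = (1/2)(2)(10) = 10.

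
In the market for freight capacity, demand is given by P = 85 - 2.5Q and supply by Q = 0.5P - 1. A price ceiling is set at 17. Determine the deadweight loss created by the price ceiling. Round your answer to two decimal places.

269.51

Rewriting supply in inverse form: P = 2 + 2Q.
Without the control, 85 - 2.5Q = 2 + 2Q so Q* = 18.4444 and P* = 38.8889.
At the ceiling price 17, quantity supplied is (17 - 2)/2 = 7.5; supply is the short side, so Q = 7.5 trades at P = 17.
At Q = 7.5 the demand price is 66.25 and the supply price is 17. Deadweight loss is the triangle between the curves from 7.5 to 18.4444: (1/2)(66.25 - 17)(18.4444 - 7.5) = 269.5069.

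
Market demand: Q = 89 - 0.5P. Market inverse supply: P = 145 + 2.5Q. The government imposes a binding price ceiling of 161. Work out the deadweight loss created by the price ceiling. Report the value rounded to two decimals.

Rewriting demand in inverse form: P = 178 - 2Q.
Free-market equilibrium: 178 - 2Q = 145 + 2.5Q gives Q* = 7.3333, P* = 163.3333.
At P = 161, sellers supply (161 - 145)/2.5 = 6.4 while buyers want more, so the quantity traded is 6.4 at price 161.
The lost-trades triangle has base Q* - 6.4 = 0.9333 and height equal to the gap between the curves at Q = 6.4, which is 165.2 - 161 = 4.2. DWL = (1/2)(0.9333)(4.2) = 1.96.

1.96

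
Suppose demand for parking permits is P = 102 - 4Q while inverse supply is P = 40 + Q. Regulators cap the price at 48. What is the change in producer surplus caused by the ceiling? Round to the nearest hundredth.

-44.88

Without the control, 102 - 4Q = 40 + Q so Q* = 12.4 and P* = 52.4.
At P = 48, sellers supply (48 - 40)/1 = 8 while buyers want more, so the quantity traded is 8 at price 48.
PS goes from (1/2)(12.4)(12.4) = 76.88 to 32 (computed as (48 - 40)(8) - (1/2)(1)(8)^2), a change of -44.88.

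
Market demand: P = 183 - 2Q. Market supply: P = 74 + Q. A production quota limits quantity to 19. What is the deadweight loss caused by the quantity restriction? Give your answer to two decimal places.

Without the quota, 183 - 2Q = 74 + Q gives Q* = 36.3333.
At Q = 19 the demand price is 183 - 2(19) = 145 and the supply price is 74 + (19) = 93.
DWL = (1/2)(gap between curves at 19) x (Q* - 19) = (1/2)(52)(17.3333) = 450.6667.

450.67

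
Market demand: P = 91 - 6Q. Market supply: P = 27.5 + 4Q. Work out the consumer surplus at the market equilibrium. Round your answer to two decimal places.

Setting demand equal to supply, 63.5 = 10Q, so Q* = 6.35 and P* = 52.9.
The demand choke price is 91, so CS = (1/2)(Q*)(91 - P*) = (1/2)(6.35)(38.1) = 120.9675.

120.97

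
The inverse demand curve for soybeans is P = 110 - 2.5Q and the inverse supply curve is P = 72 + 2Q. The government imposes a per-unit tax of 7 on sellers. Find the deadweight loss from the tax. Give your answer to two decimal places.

5.44

Pre-tax equilibrium: 110 - 2.5Q = 72 + 2Q gives Q* = 8.4444, P* = 88.8889.
With the tax, sellers need 7 more per unit: 110 - 2.5Q = 72 + 2Q + 7, so Q_t = 6.8889. Buyers pay P_b = 92.7778; sellers receive P_s = P_b - 7 = 85.7778.
The welfare triangle lost has base Q* - Q_t = 1.5556 and height t = 7, so DWL = (1/2)(1.5556)(7) = 5.4444.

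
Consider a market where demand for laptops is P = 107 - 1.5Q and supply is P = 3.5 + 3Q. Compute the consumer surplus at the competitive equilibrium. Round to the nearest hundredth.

Setting demand equal to supply, 103.5 = 4.5Q, so Q* = 23 and P* = 72.5.
The demand choke price is 107, so CS = (1/2)(Q*)(107 - P*) = (1/2)(23)(34.5) = 396.75.

396.75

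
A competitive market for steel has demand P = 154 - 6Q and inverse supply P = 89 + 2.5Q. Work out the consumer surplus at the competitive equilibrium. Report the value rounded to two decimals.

Equilibrium: 154 - 6Q = 89 + 2.5Q, so Q* = 7.6471 and P* = 108.1176.
The demand choke price is 154, so CS = (1/2)(Q*)(154 - P*) = (1/2)(7.6471)(45.8824) = 175.4325.

175.43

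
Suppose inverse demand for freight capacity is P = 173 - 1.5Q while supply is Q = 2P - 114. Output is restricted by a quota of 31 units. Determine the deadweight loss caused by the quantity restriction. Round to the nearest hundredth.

Rewriting supply in inverse form: P = 57 + 0.5Q.
Unrestricted equilibrium: Q* = (173 - 57)/(1.5 + 0.5) = 58.
At Q = 31 the demand price is 173 - 1.5(31) = 126.5 and the supply price is 57 + 0.5(31) = 72.5.
Deadweight loss is the triangle between the curves from 31 to 58: (1/2)(126.5 - 72.5)(58 - 31) = 729.

729.00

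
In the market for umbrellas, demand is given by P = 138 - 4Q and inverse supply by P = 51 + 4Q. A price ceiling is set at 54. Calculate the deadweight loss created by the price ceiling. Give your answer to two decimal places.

Without the control, 138 - 4Q = 51 + 4Q so Q* = 10.875 and P* = 94.5.
At P = 54, sellers supply (54 - 51)/4 = 0.75 while buyers want more, so the quantity traded is 0.75 at price 54.
At Q = 0.75 the demand price is 135 and the supply price is 54. Deadweight loss is the triangle between the curves from 0.75 to 10.875: (1/2)(135 - 54)(10.875 - 0.75) = 410.0625.

410.06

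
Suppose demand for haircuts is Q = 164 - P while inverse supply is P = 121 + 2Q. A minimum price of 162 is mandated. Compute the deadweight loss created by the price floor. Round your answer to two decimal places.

228.17

Rewriting demand in inverse form: P = 164 - Q.
Without the control, 164 - Q = 121 + 2Q so Q* = 14.3333 and P* = 149.6667.
At P = 162, buyers demand (164 - 162)/1 = 2 while sellers would supply more, so the quantity traded is 2 at price 162.
The lost-trades triangle has base Q* - 2 = 12.3333 and height equal to the gap between the curves at Q = 2, which is 162 - 125 = 37. DWL = (1/2)(12.3333)(37) = 228.1667.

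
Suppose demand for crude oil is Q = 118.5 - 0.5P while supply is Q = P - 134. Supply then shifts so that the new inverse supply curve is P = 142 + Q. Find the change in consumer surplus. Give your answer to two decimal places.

-176.00

Rewriting demand in inverse form: P = 237 - 2Q.
Rewriting supply in inverse form: P = 134 + Q.
Initial equilibrium: Q_0 = 34.3333, P_0 = 168.3333; CS_0 = (1/2)(34.3333)(68.6667) = 1178.7778, PS_0 = (1/2)(34.3333)(34.3333) = 589.3889.
New equilibrium: 237 - 2Q = 142 + Q gives Q_1 = 31.6667, P_1 = 173.6667; CS_1 = 1002.7778, PS_1 = 501.3889.
Change in consumer surplus = 1002.7778 - 1178.7778 = -176.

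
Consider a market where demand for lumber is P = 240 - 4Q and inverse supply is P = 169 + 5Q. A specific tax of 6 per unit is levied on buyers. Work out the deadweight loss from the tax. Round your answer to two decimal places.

2.00

Without the tax, 240 - 4Q = 169 + 5Q so Q* = 7.8889 and P* = 208.4444.
With the tax, buyers' net willingness to pay falls by 6: (240 - 6) - 4Q = 169 + 5Q, so Q_t = 7.2222. Buyers pay P_b = 211.1111; sellers receive P_s = P_b - 6 = 205.1111.
The welfare triangle lost has base Q* - Q_t = 0.6667 and height t = 6, so DWL = (1/2)(0.6667)(6) = 2.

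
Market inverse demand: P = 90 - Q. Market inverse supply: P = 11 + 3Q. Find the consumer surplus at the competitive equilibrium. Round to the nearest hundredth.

195.03

Setting demand equal to supply, 79 = 4Q, so Q* = 19.75 and P* = 70.25.
CS is the area between the demand curve and P* from 0 to Q*: (1/2)(19.75)(19.75) = 195.0312.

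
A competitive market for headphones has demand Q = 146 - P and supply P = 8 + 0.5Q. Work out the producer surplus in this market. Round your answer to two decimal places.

2116.00

Rewriting demand in inverse form: P = 146 - Q.
Set 146 - Q = 8 + 0.5Q, which gives 138 = 1.5Q, so Q* = 92 and P* = 146 - (92) = 54.
The supply curve's price intercept is 8, so PS = (1/2)(Q*)(P* - 8) = (1/2)(92)(46) = 2116.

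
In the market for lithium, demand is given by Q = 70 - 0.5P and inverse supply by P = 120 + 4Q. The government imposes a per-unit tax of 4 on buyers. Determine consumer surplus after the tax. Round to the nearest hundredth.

7.11

Rewriting demand in inverse form: P = 140 - 2Q.
Without the tax, 140 - 2Q = 120 + 4Q so Q* = 3.3333 and P* = 133.3333.
With the tax, buyers' net willingness to pay falls by 4: (140 - 4) - 2Q = 120 + 4Q, so Q_t = 2.6667. Buyers pay P_b = 134.6667; sellers receive P_s = P_b - 4 = 130.6667.
CS = (1/2)(Q_t)(140 - P_b) = (1/2)(2.6667)(5.3333) = 7.1111.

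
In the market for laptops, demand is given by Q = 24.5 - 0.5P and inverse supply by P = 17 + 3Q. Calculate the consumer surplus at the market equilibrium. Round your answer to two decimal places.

Rewriting demand in inverse form: P = 49 - 2Q.
Equilibrium: 49 - 2Q = 17 + 3Q, so Q* = 6.4 and P* = 36.2.
Consumer surplus is the triangle under demand above P*: (1/2)(6.4)(49 - 36.2) = (1/2)(6.4)(12.8) = 40.96.

40.96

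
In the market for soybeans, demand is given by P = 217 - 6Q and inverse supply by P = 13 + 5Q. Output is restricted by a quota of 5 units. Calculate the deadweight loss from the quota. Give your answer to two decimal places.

1009.14

Without the quota, 217 - 6Q = 13 + 5Q gives Q* = 18.5455.
At Q = 5 the demand price is 217 - 6(5) = 187 and the supply price is 13 + 5(5) = 38.
DWL = (1/2)(gap between curves at 5) x (Q* - 5) = (1/2)(149)(13.5455) = 1009.1364.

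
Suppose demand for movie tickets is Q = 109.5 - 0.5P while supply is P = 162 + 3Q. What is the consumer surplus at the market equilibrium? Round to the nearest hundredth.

129.96

Rewriting demand in inverse form: P = 219 - 2Q.
Equilibrium: 219 - 2Q = 162 + 3Q, so Q* = 11.4 and P* = 196.2.
CS is the area between the demand curve and P* from 0 to Q*: (1/2)(11.4)(22.8) = 129.96.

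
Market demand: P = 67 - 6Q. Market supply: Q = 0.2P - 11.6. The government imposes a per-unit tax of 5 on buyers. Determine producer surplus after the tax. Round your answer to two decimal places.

0.33

Rewriting supply in inverse form: P = 58 + 5Q.
Pre-tax equilibrium: 67 - 6Q = 58 + 5Q gives Q* = 0.8182, P* = 62.0909.
A tax on buyers shifts demand down by 5: (67 - 5) - 6Q = 58 + 5Q, so Q_t = 0.3636. Buyers pay P_b = 64.8182; sellers receive P_s = P_b - 5 = 59.8182.
Producer surplus is the triangle above supply below P_s: (1/2)(0.3636)(59.8182 - 58) = 0.3306.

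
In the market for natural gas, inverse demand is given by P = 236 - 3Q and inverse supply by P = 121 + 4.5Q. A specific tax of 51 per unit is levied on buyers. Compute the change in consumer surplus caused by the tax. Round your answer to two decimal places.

-243.44

Pre-tax equilibrium: 236 - 3Q = 121 + 4.5Q gives Q* = 15.3333, P* = 190.
A tax on buyers shifts demand down by 51: (236 - 51) - 3Q = 121 + 4.5Q, so Q_t = 8.5333. Buyers pay P_b = 210.4; sellers receive P_s = P_b - 51 = 159.4.
CS falls from (1/2)(15.3333)(46) = 352.6667 to (1/2)(8.5333)(25.6) = 109.2267, a change of -243.44.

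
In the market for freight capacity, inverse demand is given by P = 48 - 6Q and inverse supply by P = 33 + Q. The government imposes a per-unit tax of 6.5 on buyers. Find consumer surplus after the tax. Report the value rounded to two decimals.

4.42

Pre-tax equilibrium: 48 - 6Q = 33 + Q gives Q* = 2.1429, P* = 35.1429.
A tax on buyers shifts demand down by 6.5: (48 - 6.5) - 6Q = 33 + Q, so Q_t = 1.2143. Buyers pay P_b = 40.7143; sellers receive P_s = P_b - 6.5 = 34.2143.
CS = (1/2)(Q_t)(48 - P_b) = (1/2)(1.2143)(7.2857) = 4.4235.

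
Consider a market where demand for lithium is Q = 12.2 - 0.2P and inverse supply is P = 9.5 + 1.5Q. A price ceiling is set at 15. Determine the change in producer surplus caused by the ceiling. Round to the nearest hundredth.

Rewriting demand in inverse form: P = 61 - 5Q.
Without the control, 61 - 5Q = 9.5 + 1.5Q so Q* = 7.9231 and P* = 21.3846.
At P = 15, sellers supply (15 - 9.5)/1.5 = 3.6667 while buyers want more, so the quantity traded is 3.6667 at price 15.
PS goes from (1/2)(7.9231)(11.8846) = 47.0814 to 10.0833 (computed as (15 - 9.5)(3.6667) - (1/2)(1.5)(3.6667)^2), a change of -36.998.

-37.00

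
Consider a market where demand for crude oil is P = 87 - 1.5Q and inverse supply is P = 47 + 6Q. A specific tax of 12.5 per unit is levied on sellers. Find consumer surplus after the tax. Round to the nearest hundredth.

10.08

Without the tax, 87 - 1.5Q = 47 + 6Q so Q* = 5.3333 and P* = 79.
With the tax, sellers need 12.5 more per unit: 87 - 1.5Q = 47 + 6Q + 12.5, so Q_t = 3.6667. Buyers pay P_b = 81.5; sellers receive P_s = P_b - 12.5 = 69.
CS = (1/2)(Q_t)(87 - P_b) = (1/2)(3.6667)(5.5) = 10.0833.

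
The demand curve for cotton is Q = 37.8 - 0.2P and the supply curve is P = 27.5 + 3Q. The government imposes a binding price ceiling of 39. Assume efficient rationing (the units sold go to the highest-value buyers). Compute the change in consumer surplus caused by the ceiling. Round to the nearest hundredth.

Rewriting demand in inverse form: P = 189 - 5Q.
Free-market equilibrium: 189 - 5Q = 27.5 + 3Q gives Q* = 20.1875, P* = 88.0625.
At P = 39, sellers supply (39 - 27.5)/3 = 3.8333 while buyers want more, so the quantity traded is 3.8333 at price 39.
CS goes from (1/2)(20.1875)(100.9375) = 1018.8379 to 538.2639 (computed as (189 - 39)(3.8333) - (1/2)(5)(3.8333)^2), a change of -480.574.

-480.57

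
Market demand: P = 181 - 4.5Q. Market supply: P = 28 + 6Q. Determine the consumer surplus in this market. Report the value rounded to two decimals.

477.73

Set 181 - 4.5Q = 28 + 6Q, which gives 153 = 10.5Q, so Q* = 14.5714 and P* = 181 - 4.5(14.5714) = 115.4286.
The demand choke price is 181, so CS = (1/2)(Q*)(181 - P*) = (1/2)(14.5714)(65.5714) = 477.7347.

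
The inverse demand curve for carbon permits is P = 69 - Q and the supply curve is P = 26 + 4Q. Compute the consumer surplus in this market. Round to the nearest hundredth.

36.98

Equilibrium: 69 - Q = 26 + 4Q, so Q* = 8.6 and P* = 60.4.
The demand choke price is 69, so CS = (1/2)(Q*)(69 - P*) = (1/2)(8.6)(8.6) = 36.98.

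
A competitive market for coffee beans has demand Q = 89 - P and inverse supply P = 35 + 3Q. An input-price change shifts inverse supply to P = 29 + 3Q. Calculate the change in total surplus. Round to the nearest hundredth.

Rewriting demand in inverse form: P = 89 - Q.
Initial equilibrium: Q_0 = 13.5, P_0 = 75.5; CS_0 = (1/2)(13.5)(13.5) = 91.125, PS_0 = (1/2)(13.5)(40.5) = 273.375.
New equilibrium: 89 - Q = 29 + 3Q gives Q_1 = 15, P_1 = 74; CS_1 = 112.5, PS_1 = 337.5.
Change in total surplus = (112.5 + 337.5) - (91.125 + 273.375) = 85.5.

85.50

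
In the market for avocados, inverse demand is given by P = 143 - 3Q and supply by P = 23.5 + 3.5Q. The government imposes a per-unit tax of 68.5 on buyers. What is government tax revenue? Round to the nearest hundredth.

537.46

Pre-tax equilibrium: 143 - 3Q = 23.5 + 3.5Q gives Q* = 18.3846, P* = 87.8462.
With the tax, buyers' net willingness to pay falls by 68.5: (143 - 68.5) - 3Q = 23.5 + 3.5Q, so Q_t = 7.8462. Buyers pay P_b = 119.4615; sellers receive P_s = P_b - 68.5 = 50.9615.
Tax revenue = t x Q_t = 68.5 x 7.8462 = 537.4615.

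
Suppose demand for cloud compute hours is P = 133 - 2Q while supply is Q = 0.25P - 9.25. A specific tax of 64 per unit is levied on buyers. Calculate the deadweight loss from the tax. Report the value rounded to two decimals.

Rewriting supply in inverse form: P = 37 + 4Q.
Pre-tax equilibrium: 133 - 2Q = 37 + 4Q gives Q* = 16, P* = 101.
A tax on buyers shifts demand down by 64: (133 - 64) - 2Q = 37 + 4Q, so Q_t = 5.3333. Buyers pay P_b = 122.3333; sellers receive P_s = P_b - 64 = 58.3333.
Deadweight loss is the triangle between the curves from Q_t to Q*: (1/2)(16 - 5.3333)(64) = 341.3333.

341.33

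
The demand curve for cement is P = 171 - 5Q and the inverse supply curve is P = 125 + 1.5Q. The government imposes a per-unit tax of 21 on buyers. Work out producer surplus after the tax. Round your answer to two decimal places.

Without the tax, 171 - 5Q = 125 + 1.5Q so Q* = 7.0769 and P* = 135.6154.
A tax on buyers shifts demand down by 21: (171 - 21) - 5Q = 125 + 1.5Q, so Q_t = 3.8462. Buyers pay P_b = 151.7692; sellers receive P_s = P_b - 21 = 130.7692.
Producer surplus is the triangle above supply below P_s: (1/2)(3.8462)(130.7692 - 125) = 11.0947.

11.09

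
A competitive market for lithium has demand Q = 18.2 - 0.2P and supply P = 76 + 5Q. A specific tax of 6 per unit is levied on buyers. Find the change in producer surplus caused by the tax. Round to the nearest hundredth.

Rewriting demand in inverse form: P = 91 - 5Q.
Pre-tax equilibrium: 91 - 5Q = 76 + 5Q gives Q* = 1.5, P* = 83.5.
With the tax, buyers' net willingness to pay falls by 6: (91 - 6) - 5Q = 76 + 5Q, so Q_t = 0.9. Buyers pay P_b = 86.5; sellers receive P_s = P_b - 6 = 80.5.
PS falls from (1/2)(1.5)(7.5) = 5.625 to (1/2)(0.9)(4.5) = 2.025, a change of -3.6.

-3.60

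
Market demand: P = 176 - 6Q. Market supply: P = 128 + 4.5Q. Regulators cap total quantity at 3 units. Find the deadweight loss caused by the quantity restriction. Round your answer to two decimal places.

Unrestricted equilibrium: Q* = (176 - 128)/(6 + 4.5) = 4.5714.
At Q = 3 the demand price is 176 - 6(3) = 158 and the supply price is 128 + 4.5(3) = 141.5.
DWL = (1/2)(gap between curves at 3) x (Q* - 3) = (1/2)(16.5)(1.5714) = 12.9643.

12.96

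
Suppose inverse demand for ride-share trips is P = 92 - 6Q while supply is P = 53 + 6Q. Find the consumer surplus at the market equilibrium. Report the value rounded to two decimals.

Equilibrium: 92 - 6Q = 53 + 6Q, so Q* = 3.25 and P* = 72.5.
The demand choke price is 92, so CS = (1/2)(Q*)(92 - P*) = (1/2)(3.25)(19.5) = 31.6875.

31.69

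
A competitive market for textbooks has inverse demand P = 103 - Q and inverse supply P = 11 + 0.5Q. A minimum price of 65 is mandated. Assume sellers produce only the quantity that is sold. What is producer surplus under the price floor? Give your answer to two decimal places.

1691.00

Without the control, 103 - Q = 11 + 0.5Q so Q* = 61.3333 and P* = 41.6667.
At the floor price 65, quantity demanded is (103 - 65)/1 = 38; demand is the short side, so Q = 38 trades at P = 65.
The supply price at Q = 38 is 30. PS is the trapezoid between 65 and supply over [0, 38]: (1/2)[(65 - 11) + (65 - 30)](38) = 1691.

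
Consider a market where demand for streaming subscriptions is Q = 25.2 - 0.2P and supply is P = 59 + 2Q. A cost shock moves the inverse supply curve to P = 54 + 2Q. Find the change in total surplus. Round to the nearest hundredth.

49.64

Rewriting demand in inverse form: P = 126 - 5Q.
Initial equilibrium: Q_0 = 9.5714, P_0 = 78.1429; CS_0 = (1/2)(9.5714)(47.8571) = 229.0306, PS_0 = (1/2)(9.5714)(19.1429) = 91.6122.
New equilibrium: 126 - 5Q = 54 + 2Q gives Q_1 = 10.2857, P_1 = 74.5714; CS_1 = 264.4898, PS_1 = 105.7959.
Change in total surplus = (264.4898 + 105.7959) - (229.0306 + 91.6122) = 49.6429.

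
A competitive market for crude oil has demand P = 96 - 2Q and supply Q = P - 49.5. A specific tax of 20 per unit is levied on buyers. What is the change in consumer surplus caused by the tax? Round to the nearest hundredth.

Rewriting supply in inverse form: P = 49.5 + Q.
Pre-tax equilibrium: 96 - 2Q = 49.5 + Q gives Q* = 15.5, P* = 65.
A tax on buyers shifts demand down by 20: (96 - 20) - 2Q = 49.5 + Q, so Q_t = 8.8333. Buyers pay P_b = 78.3333; sellers receive P_s = P_b - 20 = 58.3333.
CS falls from (1/2)(15.5)(31) = 240.25 to (1/2)(8.8333)(17.6667) = 78.0278, a change of -162.2222.

-162.22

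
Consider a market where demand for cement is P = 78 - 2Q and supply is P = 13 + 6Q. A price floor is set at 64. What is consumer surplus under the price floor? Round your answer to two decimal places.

49.00

Free-market equilibrium: 78 - 2Q = 13 + 6Q gives Q* = 8.125, P* = 61.75.
At the floor price 64, quantity demanded is (78 - 64)/2 = 7; demand is the short side, so Q = 7 trades at P = 64.
CS is the triangle under demand above 64: (1/2)(7)(78 - 64) = 49.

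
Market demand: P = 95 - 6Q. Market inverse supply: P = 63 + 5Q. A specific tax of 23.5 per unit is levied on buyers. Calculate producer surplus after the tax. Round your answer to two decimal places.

1.49

Pre-tax equilibrium: 95 - 6Q = 63 + 5Q gives Q* = 2.9091, P* = 77.5455.
With the tax, buyers' net willingness to pay falls by 23.5: (95 - 23.5) - 6Q = 63 + 5Q, so Q_t = 0.7727. Buyers pay P_b = 90.3636; sellers receive P_s = P_b - 23.5 = 66.8636.
Producer surplus is the triangle above supply below P_s: (1/2)(0.7727)(66.8636 - 63) = 1.4928.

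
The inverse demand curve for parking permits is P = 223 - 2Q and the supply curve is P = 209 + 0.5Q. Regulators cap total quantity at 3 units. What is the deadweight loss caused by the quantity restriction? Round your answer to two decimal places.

8.45

Without the quota, 223 - 2Q = 209 + 0.5Q gives Q* = 5.6.
At Q = 3 the demand price is 223 - 2(3) = 217 and the supply price is 209 + 0.5(3) = 210.5.
Deadweight loss is the triangle between the curves from 3 to 5.6: (1/2)(217 - 210.5)(5.6 - 3) = 8.45.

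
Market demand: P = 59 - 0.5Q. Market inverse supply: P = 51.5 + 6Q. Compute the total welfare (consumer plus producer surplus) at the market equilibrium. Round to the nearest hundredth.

4.33

Setting demand equal to supply, 7.5 = 6.5Q, so Q* = 1.1538 and P* = 58.4231.
CS = (1/2)(1.1538)(0.5769) = 0.3328 and PS = (1/2)(1.1538)(6.9231) = 3.9941, so total surplus = 4.3269.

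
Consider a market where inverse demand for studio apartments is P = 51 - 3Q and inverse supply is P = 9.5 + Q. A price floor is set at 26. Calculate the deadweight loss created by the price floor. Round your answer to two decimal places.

8.34

Without the control, 51 - 3Q = 9.5 + Q so Q* = 10.375 and P* = 19.875.
At P = 26, buyers demand (51 - 26)/3 = 8.3333 while sellers would supply more, so the quantity traded is 8.3333 at price 26.
At Q = 8.3333 the demand price is 26 and the supply price is 17.8333. Deadweight loss is the triangle between the curves from 8.3333 to 10.375: (1/2)(26 - 17.8333)(10.375 - 8.3333) = 8.3368.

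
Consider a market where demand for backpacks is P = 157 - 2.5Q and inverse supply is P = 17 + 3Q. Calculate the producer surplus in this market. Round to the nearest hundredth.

971.90

Set 157 - 2.5Q = 17 + 3Q, which gives 140 = 5.5Q, so Q* = 25.4545 and P* = 157 - 2.5(25.4545) = 93.3636.
Producer surplus is the triangle above supply below P*: (1/2)(25.4545)(93.3636 - 17) = (1/2)(25.4545)(76.3636) = 971.9008.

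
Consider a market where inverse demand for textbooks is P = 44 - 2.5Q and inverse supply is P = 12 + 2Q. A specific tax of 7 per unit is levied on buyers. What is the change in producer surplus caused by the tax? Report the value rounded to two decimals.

-19.70

Without the tax, 44 - 2.5Q = 12 + 2Q so Q* = 7.1111 and P* = 26.2222.
With the tax, buyers' net willingness to pay falls by 7: (44 - 7) - 2.5Q = 12 + 2Q, so Q_t = 5.5556. Buyers pay P_b = 30.1111; sellers receive P_s = P_b - 7 = 23.1111.
PS falls from (1/2)(7.1111)(14.2222) = 50.5679 to (1/2)(5.5556)(11.1111) = 30.8642, a change of -19.7037.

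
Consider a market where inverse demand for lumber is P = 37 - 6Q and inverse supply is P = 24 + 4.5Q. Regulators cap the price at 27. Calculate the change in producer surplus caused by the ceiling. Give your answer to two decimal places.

-2.45

Without the control, 37 - 6Q = 24 + 4.5Q so Q* = 1.2381 and P* = 29.5714.
At P = 27, sellers supply (27 - 24)/4.5 = 0.6667 while buyers want more, so the quantity traded is 0.6667 at price 27.
PS goes from (1/2)(1.2381)(5.5714) = 3.449 to 1 (computed as (27 - 24)(0.6667) - (1/2)(4.5)(0.6667)^2), a change of -2.449.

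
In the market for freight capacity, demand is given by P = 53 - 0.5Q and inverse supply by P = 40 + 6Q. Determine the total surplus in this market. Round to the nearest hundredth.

13.00

Set 53 - 0.5Q = 40 + 6Q, which gives 13 = 6.5Q, so Q* = 2 and P* = 53 - 0.5(2) = 52.
CS = (1/2)(2)(1) = 1 and PS = (1/2)(2)(12) = 12, so total surplus = 13.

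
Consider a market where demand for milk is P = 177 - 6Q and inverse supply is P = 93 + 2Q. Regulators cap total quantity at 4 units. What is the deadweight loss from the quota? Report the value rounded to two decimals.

Unrestricted equilibrium: Q* = (177 - 93)/(6 + 2) = 10.5.
At Q = 4 the demand price is 177 - 6(4) = 153 and the supply price is 93 + 2(4) = 101.
DWL = (1/2)(gap between curves at 4) x (Q* - 4) = (1/2)(52)(6.5) = 169.

169.00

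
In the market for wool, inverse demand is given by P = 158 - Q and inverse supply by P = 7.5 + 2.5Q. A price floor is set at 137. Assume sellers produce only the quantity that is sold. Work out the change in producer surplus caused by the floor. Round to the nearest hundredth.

-143.00

Without the control, 158 - Q = 7.5 + 2.5Q so Q* = 43 and P* = 115.
At the floor price 137, quantity demanded is (158 - 137)/1 = 21; demand is the short side, so Q = 21 trades at P = 137.
PS goes from (1/2)(43)(107.5) = 2311.25 to 2168.25 (computed as (137 - 7.5)(21) - (1/2)(2.5)(21)^2), a change of -143.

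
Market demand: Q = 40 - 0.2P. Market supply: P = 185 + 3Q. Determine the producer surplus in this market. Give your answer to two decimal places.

Rewriting demand in inverse form: P = 200 - 5Q.
Setting demand equal to supply, 15 = 8Q, so Q* = 1.875 and P* = 190.625.
PS is the area between P* and the supply curve from 0 to Q*: (1/2)(1.875)(5.625) = 5.2734.

5.27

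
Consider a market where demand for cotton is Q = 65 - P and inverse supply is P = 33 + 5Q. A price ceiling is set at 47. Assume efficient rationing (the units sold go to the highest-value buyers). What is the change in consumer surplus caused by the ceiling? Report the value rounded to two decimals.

Rewriting demand in inverse form: P = 65 - Q.
Free-market equilibrium: 65 - Q = 33 + 5Q gives Q* = 5.3333, P* = 59.6667.
At the ceiling price 47, quantity supplied is (47 - 33)/5 = 2.8; supply is the short side, so Q = 2.8 trades at P = 47.
CS goes from (1/2)(5.3333)(5.3333) = 14.2222 to 46.48 (computed as (65 - 47)(2.8) - (1/2)(1)(2.8)^2), a change of 32.2578.

32.26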